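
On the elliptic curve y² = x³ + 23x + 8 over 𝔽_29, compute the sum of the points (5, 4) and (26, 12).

(5, 4) + (26, 12). λ = (12 - 4)/(26 - 5) ≡ 8/21 mod 29. 21⁻¹ ≡ 18 (mod 29), so λ ≡ 28.
  x = λ² - 5 - 26 = 784 - 31 ≡ 28; y = λ·(5 - 28) - 4 ≡ 19. → (28, 19)

(28, 19)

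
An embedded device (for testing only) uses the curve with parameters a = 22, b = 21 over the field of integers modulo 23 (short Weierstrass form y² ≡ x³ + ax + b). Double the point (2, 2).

(5, 7)

tangent at (2, 2): λ = (3·2² + 22)/(2·2) ≡ 11/4. 4⁻¹ ≡ 6 (mod 23) since 4·6 = 24 ≡ 1, so λ ≡ 11·6 ≡ 20.
  x = λ² - 2 - 2 = 400 - 4 ≡ 5; y = λ·(2 - 5) - 2 ≡ 7. → (5, 7)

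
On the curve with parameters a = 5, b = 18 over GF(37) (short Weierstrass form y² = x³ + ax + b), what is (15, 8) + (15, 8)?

tangent at (15, 8): λ = (3·15² + 5)/(2·8) ≡ 14/16. 16⁻¹ ≡ 7 (mod 37) since 16·7 = 112 ≡ 1, so λ ≡ 14·7 ≡ 24.
  x = λ² - 15 - 15 = 576 - 30 ≡ 28; y = λ·(15 - 28) - 8 ≡ 13. → (28, 13)

(28, 13)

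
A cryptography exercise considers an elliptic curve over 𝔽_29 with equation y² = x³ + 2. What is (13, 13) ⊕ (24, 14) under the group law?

(27, 20)

(13, 13) + (24, 14). λ = (14 - 13)/(24 - 13) ≡ 1/11 mod 29. 11⁻¹ ≡ 8 (mod 29), so λ ≡ 8.
  x = λ² - 13 - 24 = 64 - 37 ≡ 27; y = λ·(13 - 27) - 13 ≡ 20. → (27, 20)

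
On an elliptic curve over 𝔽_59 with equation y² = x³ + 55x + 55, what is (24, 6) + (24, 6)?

(47, 33)

tangent at (24, 6): λ = (3·24² + 55)/(2·6) ≡ 13/12. 12⁻¹ ≡ 5 (mod 59) since 12·5 = 60 ≡ 1, so λ ≡ 13·5 ≡ 6.
  x = λ² - 24 - 24 = 36 - 48 ≡ 47; y = λ·(24 - 47) - 6 ≡ 33. → (47, 33)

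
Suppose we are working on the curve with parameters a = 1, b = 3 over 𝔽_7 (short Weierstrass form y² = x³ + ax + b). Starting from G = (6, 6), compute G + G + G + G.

Double-and-add on 4 = (100)₂. Start with G = (6, 6) for the leading 1-bit.
double: tangent at (6, 6): λ = (3·6² + 1)/(2·6) ≡ 4/5. 5⁻¹ ≡ 3 (mod 7) since 5·3 = 15 ≡ 1, so λ ≡ 4·3 ≡ 5.
  x = λ² - 6 - 6 = 25 - 12 ≡ 6; y = λ·(6 - 6) - 6 ≡ 1. → (6, 1)
double: tangent at (6, 1): λ = (3·6² + 1)/(2·1) ≡ 4/2. 2⁻¹ ≡ 4 (mod 7) since 2·4 = 8 ≡ 1, so λ ≡ 4·4 ≡ 2.
  x = λ² - 6 - 6 = 4 - 12 ≡ 6; y = λ·(6 - 6) - 1 ≡ 6. → (6, 6)

(6, 6)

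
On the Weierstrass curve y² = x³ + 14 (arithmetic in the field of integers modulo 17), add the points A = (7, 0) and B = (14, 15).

(7, 0) + (14, 15). λ = (15 - 0)/(14 - 7) ≡ 15/7 mod 17. 7⁻¹ ≡ 5 (mod 17), so λ ≡ 7.
  x = λ² - 7 - 14 = 49 - 21 ≡ 11; y = λ·(7 - 11) - 0 ≡ 6. → (11, 6)

(11, 6)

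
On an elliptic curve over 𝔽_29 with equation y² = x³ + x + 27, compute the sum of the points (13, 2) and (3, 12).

(13, 2) + (3, 12). λ = (12 - 2)/(3 - 13) ≡ 10/19 mod 29. 19⁻¹ ≡ 26 (mod 29), so λ ≡ 28.
  x = λ² - 13 - 3 = 784 - 16 ≡ 14; y = λ·(13 - 14) - 2 ≡ 28. → (14, 28)

(14, 28)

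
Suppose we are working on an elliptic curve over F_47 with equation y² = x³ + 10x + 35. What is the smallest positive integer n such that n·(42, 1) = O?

2P: tangent at (42, 1): λ = (3·42² + 10)/(2·1) ≡ 38/2. 2⁻¹ ≡ 24 (mod 47), so λ ≡ 38·24 ≡ 19.
  x = λ² - 42 - 42 = 361 - 84 ≡ 42; y = λ·(42 - 42) - 1 ≡ 46. → (42, 46)
3P: (42, 46) + (42, 1): same x and y₁ ≡ -y₂, so the sum is O.
3P = O, so the order is 3.

3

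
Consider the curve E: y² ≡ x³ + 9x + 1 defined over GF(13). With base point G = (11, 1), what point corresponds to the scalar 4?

Double-and-add on 4 = (100)₂. Start with G = (11, 1) for the leading 1-bit.
double: tangent at (11, 1): λ = (3·11² + 9)/(2·1) ≡ 8/2. 2⁻¹ ≡ 7 (mod 13) since 2·7 = 14 ≡ 1, so λ ≡ 8·7 ≡ 4.
  x = λ² - 11 - 11 = 16 - 22 ≡ 7; y = λ·(11 - 7) - 1 ≡ 2. → (7, 2)
double: tangent at (7, 2): λ = (3·7² + 9)/(2·2) ≡ 0/4. 4⁻¹ ≡ 10 (mod 13), so λ ≡ 0·10 ≡ 0.
  x = λ² - 7 - 7 = 0 - 14 ≡ 12; y = λ·(7 - 12) - 2 ≡ 11. → (12, 11)

(12, 11)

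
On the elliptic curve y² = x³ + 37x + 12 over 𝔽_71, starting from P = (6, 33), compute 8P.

Double-and-add on 8 = (1000)₂. Start with P = (6, 33) for the leading 1-bit.
double: tangent at (6, 33): λ = (3·6² + 37)/(2·33) ≡ 3/66. 66⁻¹ ≡ 14 (mod 71), so λ ≡ 3·14 ≡ 42.
  x = λ² - 6 - 6 = 1764 - 12 ≡ 48; y = λ·(6 - 48) - 33 ≡ 49. → (48, 49)
double: tangent at (48, 49): λ = (3·48² + 37)/(2·49) ≡ 62/27. 27⁻¹ ≡ 50 (mod 71) since 27·50 = 1350 ≡ 1, so λ ≡ 62·50 ≡ 47.
  x = λ² - 48 - 48 = 2209 - 96 ≡ 54; y = λ·(48 - 54) - 49 ≡ 24. → (54, 24)
double: tangent at (54, 24): λ = (3·54² + 37)/(2·24) ≡ 52/48. 48⁻¹ ≡ 37 (mod 71), so λ ≡ 52·37 ≡ 7.
  x = λ² - 54 - 54 = 49 - 108 ≡ 12; y = λ·(54 - 12) - 24 ≡ 57. → (12, 57)

(12, 57)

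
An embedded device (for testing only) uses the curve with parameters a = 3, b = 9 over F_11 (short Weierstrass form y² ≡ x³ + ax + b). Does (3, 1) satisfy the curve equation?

y² = 1² ≡ 1; x³ + 3x + 9 = 45 ≡ 1 (mod 11). 1 = 1.

yes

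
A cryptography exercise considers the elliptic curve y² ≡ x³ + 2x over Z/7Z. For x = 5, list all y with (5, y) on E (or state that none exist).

3, 4

x³ + 2x + 0 = 135 ≡ 2 (mod 7).
Square roots of 2 mod 7: 3 and 4 (since 3² = 9 ≡ 2).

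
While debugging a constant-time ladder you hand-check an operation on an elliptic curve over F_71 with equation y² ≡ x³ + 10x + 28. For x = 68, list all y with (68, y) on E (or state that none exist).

none

x³ + 10x + 28 = 315140 ≡ 42 (mod 71).
42 is a non-residue mod 71; no y exists.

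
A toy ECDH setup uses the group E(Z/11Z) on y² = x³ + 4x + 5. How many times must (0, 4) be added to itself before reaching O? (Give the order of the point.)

4

2P: tangent at (0, 4): λ = (3·0² + 4)/(2·4) ≡ 4/8. 8⁻¹ ≡ 7 (mod 11), so λ ≡ 4·7 ≡ 6.
  x = λ² - 0 - 0 = 36 - 0 ≡ 3; y = λ·(0 - 3) - 4 ≡ 0. → (3, 0)
3P: (3, 0) + (0, 4). λ = (4 - 0)/(0 - 3) ≡ 4/8 mod 11. 8⁻¹ ≡ 7 (mod 11), so λ ≡ 6.
  x = λ² - 3 - 0 = 36 - 3 ≡ 0; y = λ·(3 - 0) - 0 ≡ 7. → (0, 7)
4P: (0, 7) + (0, 4): same x and y₁ ≡ -y₂, so the sum is O.
4P = O, so the order is 4.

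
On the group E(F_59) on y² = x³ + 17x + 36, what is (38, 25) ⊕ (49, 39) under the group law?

(57, 42)

(38, 25) + (49, 39). λ = (39 - 25)/(49 - 38) ≡ 14/11 mod 59. 11⁻¹ ≡ 43 (mod 59), so λ ≡ 12.
  x = λ² - 38 - 49 = 144 - 87 ≡ 57; y = λ·(38 - 57) - 25 ≡ 42. → (57, 42)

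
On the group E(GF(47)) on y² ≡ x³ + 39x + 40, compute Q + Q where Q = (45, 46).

tangent at (45, 46): λ = (3·45² + 39)/(2·46) ≡ 4/45. 45⁻¹ ≡ 23 (mod 47), so λ ≡ 4·23 ≡ 45.
  x = λ² - 45 - 45 = 2025 - 90 ≡ 8; y = λ·(45 - 8) - 46 ≡ 21. → (8, 21)

(8, 21)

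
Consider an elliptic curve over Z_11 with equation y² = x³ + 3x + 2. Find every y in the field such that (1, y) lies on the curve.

none

x³ + 3x + 2 = 6 ≡ 6 (mod 11).
6 is a non-residue mod 11; no y exists.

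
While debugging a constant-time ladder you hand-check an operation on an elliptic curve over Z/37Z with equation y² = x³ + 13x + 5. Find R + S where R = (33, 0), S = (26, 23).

(33, 0) + (26, 23). λ = (23 - 0)/(26 - 33) ≡ 23/30 mod 37. 30⁻¹ ≡ 21 (mod 37), so λ ≡ 2.
  x = λ² - 33 - 26 = 4 - 59 ≡ 19; y = λ·(33 - 19) - 0 ≡ 28. → (19, 28)

(19, 28)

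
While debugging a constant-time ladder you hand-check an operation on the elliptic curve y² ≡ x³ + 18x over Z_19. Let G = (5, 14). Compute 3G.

Repeated addition: build up to 3G.
2G: tangent at (5, 14): λ = (3·5² + 18)/(2·14) ≡ 17/9. 9⁻¹ ≡ 17 (mod 19), so λ ≡ 17·17 ≡ 4.
  x = λ² - 5 - 5 = 16 - 10 ≡ 6; y = λ·(5 - 6) - 14 ≡ 1. → (6, 1)
3G: (6, 1) + (5, 14). λ = (14 - 1)/(5 - 6) ≡ 13/18 mod 19. 18⁻¹ ≡ 18 (mod 19), so λ ≡ 6.
  x = λ² - 6 - 5 = 36 - 11 ≡ 6; y = λ·(6 - 6) - 1 ≡ 18. → (6, 18)

(6, 18)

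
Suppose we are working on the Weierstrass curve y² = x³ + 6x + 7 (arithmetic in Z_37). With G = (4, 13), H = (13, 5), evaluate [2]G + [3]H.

First 2G:
Repeated addition: build up to 2G.
2G: tangent at (4, 13): λ = (3·4² + 6)/(2·13) ≡ 17/26. 26⁻¹ ≡ 10 (mod 37) since 26·10 = 260 ≡ 1, so λ ≡ 17·10 ≡ 22.
  x = λ² - 4 - 4 = 484 - 8 ≡ 32; y = λ·(4 - 32) - 13 ≡ 0. → (32, 0)
2G = (32, 0).
Next 3H:
Repeated addition: build up to 3H.
2H: tangent at (13, 5): λ = (3·13² + 6)/(2·5) ≡ 32/10. 10⁻¹ ≡ 26 (mod 37), so λ ≡ 32·26 ≡ 18.
  x = λ² - 13 - 13 = 324 - 26 ≡ 2; y = λ·(13 - 2) - 5 ≡ 8. → (2, 8)
3H: (2, 8) + (13, 5). λ = (5 - 8)/(13 - 2) ≡ 34/11 mod 37. 11⁻¹ ≡ 27 (mod 37) since 11·27 = 297 ≡ 1, so λ ≡ 30.
  x = λ² - 2 - 13 = 900 - 15 ≡ 34; y = λ·(2 - 34) - 8 ≡ 31. → (34, 31)
3H = (34, 31).
Finally 2G + 3H:
(32, 0) + (34, 31). λ = (31 - 0)/(34 - 32) ≡ 31/2 mod 37. 2⁻¹ ≡ 19 (mod 37), so λ ≡ 34.
  x = λ² - 32 - 34 = 1156 - 66 ≡ 17; y = λ·(32 - 17) - 0 ≡ 29. → (17, 29)

(17, 29)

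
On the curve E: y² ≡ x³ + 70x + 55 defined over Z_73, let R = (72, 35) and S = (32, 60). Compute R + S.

(72, 35) + (32, 60). λ = (60 - 35)/(32 - 72) ≡ 25/33 mod 73. 33⁻¹ ≡ 31 (mod 73), so λ ≡ 45.
  x = λ² - 72 - 32 = 2025 - 104 ≡ 23; y = λ·(72 - 23) - 35 ≡ 53. → (23, 53)

(23, 53)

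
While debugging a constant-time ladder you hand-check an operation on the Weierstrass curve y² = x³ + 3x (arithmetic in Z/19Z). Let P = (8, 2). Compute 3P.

Repeated addition: build up to 3P.
2P: tangent at (8, 2): λ = (3·8² + 3)/(2·2) ≡ 5/4. 4⁻¹ ≡ 5 (mod 19), so λ ≡ 5·5 ≡ 6.
  x = λ² - 8 - 8 = 36 - 16 ≡ 1; y = λ·(8 - 1) - 2 ≡ 2. → (1, 2)
3P: (1, 2) + (8, 2). λ = (2 - 2)/(8 - 1) ≡ 0/7 mod 19. 7⁻¹ ≡ 11 (mod 19), so λ ≡ 0.
  x = λ² - 1 - 8 = 0 - 9 ≡ 10; y = λ·(1 - 10) - 2 ≡ 17. → (10, 17)

(10, 17)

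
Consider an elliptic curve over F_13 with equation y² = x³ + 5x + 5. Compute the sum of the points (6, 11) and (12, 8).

(6, 11) + (12, 8). λ = (8 - 11)/(12 - 6) ≡ 10/6 mod 13. 6⁻¹ ≡ 11 (mod 13), so λ ≡ 6.
  x = λ² - 6 - 12 = 36 - 18 ≡ 5; y = λ·(6 - 5) - 11 ≡ 8. → (5, 8)

(5, 8)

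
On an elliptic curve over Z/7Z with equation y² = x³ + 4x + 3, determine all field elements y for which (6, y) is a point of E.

none

x³ + 4x + 3 = 243 ≡ 5 (mod 7).
5 is a non-residue mod 7; no y exists.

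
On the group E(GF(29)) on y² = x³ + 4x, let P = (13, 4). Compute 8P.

Double-and-add on 8 = (1000)₂. Start with P = (13, 4) for the leading 1-bit.
double: tangent at (13, 4): λ = (3·13² + 4)/(2·4) ≡ 18/8. 8⁻¹ ≡ 11 (mod 29), so λ ≡ 18·11 ≡ 24.
  x = λ² - 13 - 13 = 576 - 26 ≡ 28; y = λ·(13 - 28) - 4 ≡ 13. → (28, 13)
double: tangent at (28, 13): λ = (3·28² + 4)/(2·13) ≡ 7/26. 26⁻¹ ≡ 19 (mod 29), so λ ≡ 7·19 ≡ 17.
  x = λ² - 28 - 28 = 289 - 56 ≡ 1; y = λ·(28 - 1) - 13 ≡ 11. → (1, 11)
double: tangent at (1, 11): λ = (3·1² + 4)/(2·11) ≡ 7/22. 22⁻¹ ≡ 4 (mod 29) since 22·4 = 88 ≡ 1, so λ ≡ 7·4 ≡ 28.
  x = λ² - 1 - 1 = 784 - 2 ≡ 28; y = λ·(1 - 28) - 11 ≡ 16. → (28, 16)

(28, 16)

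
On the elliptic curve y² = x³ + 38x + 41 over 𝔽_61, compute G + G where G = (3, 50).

(51, 53)

tangent at (3, 50): λ = (3·3² + 38)/(2·50) ≡ 4/39. 39⁻¹ ≡ 36 (mod 61) since 39·36 = 1404 ≡ 1, so λ ≡ 4·36 ≡ 22.
  x = λ² - 3 - 3 = 484 - 6 ≡ 51; y = λ·(3 - 51) - 50 ≡ 53. → (51, 53)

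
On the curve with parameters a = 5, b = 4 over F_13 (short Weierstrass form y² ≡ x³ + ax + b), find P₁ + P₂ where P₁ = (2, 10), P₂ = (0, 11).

(8, 6)

(2, 10) + (0, 11). λ = (11 - 10)/(0 - 2) ≡ 1/11 mod 13. 11⁻¹ ≡ 6 (mod 13), so λ ≡ 6.
  x = λ² - 2 - 0 = 36 - 2 ≡ 8; y = λ·(2 - 8) - 10 ≡ 6. → (8, 6)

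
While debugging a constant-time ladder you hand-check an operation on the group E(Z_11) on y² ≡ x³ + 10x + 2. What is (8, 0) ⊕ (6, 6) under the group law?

(8, 0) + (6, 6). λ = (6 - 0)/(6 - 8) ≡ 6/9 mod 11. 9⁻¹ ≡ 5 (mod 11) since 9·5 = 45 ≡ 1, so λ ≡ 8.
  x = λ² - 8 - 6 = 64 - 14 ≡ 6; y = λ·(8 - 6) - 0 ≡ 5. → (6, 5)

(6, 5)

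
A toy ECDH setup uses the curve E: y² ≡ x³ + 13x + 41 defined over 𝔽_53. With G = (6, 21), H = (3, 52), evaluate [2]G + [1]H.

First 2G:
Repeated addition: build up to 2G.
2G: tangent at (6, 21): λ = (3·6² + 13)/(2·21) ≡ 15/42. 42⁻¹ ≡ 24 (mod 53) since 42·24 = 1008 ≡ 1, so λ ≡ 15·24 ≡ 42.
  x = λ² - 6 - 6 = 1764 - 12 ≡ 3; y = λ·(6 - 3) - 21 ≡ 52. → (3, 52)
2G = (3, 52).
Finally 2G + H:
tangent at (3, 52): λ = (3·3² + 13)/(2·52) ≡ 40/51. 51⁻¹ ≡ 26 (mod 53), so λ ≡ 40·26 ≡ 33.
  x = λ² - 3 - 3 = 1089 - 6 ≡ 23; y = λ·(3 - 23) - 52 ≡ 30. → (23, 30)

(23, 30)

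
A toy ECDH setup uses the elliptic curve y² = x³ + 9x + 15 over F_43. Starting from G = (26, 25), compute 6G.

(1, 5)

Double-and-add on 6 = (110)₂. Start with G = (26, 25) for the leading 1-bit.
double: tangent at (26, 25): λ = (3·26² + 9)/(2·25) ≡ 16/7. 7⁻¹ ≡ 37 (mod 43), so λ ≡ 16·37 ≡ 33.
  x = λ² - 26 - 26 = 1089 - 52 ≡ 5; y = λ·(26 - 5) - 25 ≡ 23. → (5, 23)
add G: (5, 23) + (26, 25). λ = (25 - 23)/(26 - 5) ≡ 2/21 mod 43. 21⁻¹ ≡ 41 (mod 43), so λ ≡ 39.
  x = λ² - 5 - 26 = 1521 - 31 ≡ 28; y = λ·(5 - 28) - 23 ≡ 26. → (28, 26)
double: tangent at (28, 26): λ = (3·28² + 9)/(2·26) ≡ 39/9. 9⁻¹ ≡ 24 (mod 43), so λ ≡ 39·24 ≡ 33.
  x = λ² - 28 - 28 = 1089 - 56 ≡ 1; y = λ·(28 - 1) - 26 ≡ 5. → (1, 5)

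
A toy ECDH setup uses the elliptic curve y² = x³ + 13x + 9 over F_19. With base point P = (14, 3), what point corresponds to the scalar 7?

Repeated addition: build up to 7P.
2P: tangent at (14, 3): λ = (3·14² + 13)/(2·3) ≡ 12/6. 6⁻¹ ≡ 16 (mod 19) since 6·16 = 96 ≡ 1, so λ ≡ 12·16 ≡ 2.
  x = λ² - 14 - 14 = 4 - 28 ≡ 14; y = λ·(14 - 14) - 3 ≡ 16. → (14, 16)
3P: (14, 16) + (14, 3): same x and y₁ ≡ -y₂, so the sum is O.
4P: O + (14, 3) = (14, 3) (identity).
5P: tangent at (14, 3): λ = (3·14² + 13)/(2·3) ≡ 12/6. 6⁻¹ ≡ 16 (mod 19) since 6·16 = 96 ≡ 1, so λ ≡ 12·16 ≡ 2.
  x = λ² - 14 - 14 = 4 - 28 ≡ 14; y = λ·(14 - 14) - 3 ≡ 16. → (14, 16)
6P: (14, 16) + (14, 3): same x and y₁ ≡ -y₂, so the sum is O.
7P: O + (14, 3) = (14, 3) (identity).

(14, 3)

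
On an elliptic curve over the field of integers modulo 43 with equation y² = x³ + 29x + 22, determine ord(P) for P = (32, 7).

2P: tangent at (32, 7): λ = (3·32² + 29)/(2·7) ≡ 5/14. 14⁻¹ ≡ 40 (mod 43) since 14·40 = 560 ≡ 1, so λ ≡ 5·40 ≡ 28.
  x = λ² - 32 - 32 = 784 - 64 ≡ 32; y = λ·(32 - 32) - 7 ≡ 36. → (32, 36)
3P: (32, 36) + (32, 7): same x and y₁ ≡ -y₂, so the sum is O.
3P = O, so the order is 3.

3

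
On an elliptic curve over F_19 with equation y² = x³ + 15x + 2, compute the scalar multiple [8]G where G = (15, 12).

(3, 13)

Double-and-add on 8 = (1000)₂. Start with G = (15, 12) for the leading 1-bit.
double: tangent at (15, 12): λ = (3·15² + 15)/(2·12) ≡ 6/5. 5⁻¹ ≡ 4 (mod 19), so λ ≡ 6·4 ≡ 5.
  x = λ² - 15 - 15 = 25 - 30 ≡ 14; y = λ·(15 - 14) - 12 ≡ 12. → (14, 12)
double: tangent at (14, 12): λ = (3·14² + 15)/(2·12) ≡ 14/5. 5⁻¹ ≡ 4 (mod 19) since 5·4 = 20 ≡ 1, so λ ≡ 14·4 ≡ 18.
  x = λ² - 14 - 14 = 324 - 28 ≡ 11; y = λ·(14 - 11) - 12 ≡ 4. → (11, 4)
double: tangent at (11, 4): λ = (3·11² + 15)/(2·4) ≡ 17/8. 8⁻¹ ≡ 12 (mod 19), so λ ≡ 17·12 ≡ 14.
  x = λ² - 11 - 11 = 196 - 22 ≡ 3; y = λ·(11 - 3) - 4 ≡ 13. → (3, 13)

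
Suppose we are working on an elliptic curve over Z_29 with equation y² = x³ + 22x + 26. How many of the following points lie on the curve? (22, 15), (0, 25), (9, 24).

(22, 15): 15² ≡ 22, rhs ≡ 22 → on.
(0, 25): 25² ≡ 16, rhs ≡ 26 → off.
(9, 24): 24² ≡ 25, rhs ≡ 25 → on.

2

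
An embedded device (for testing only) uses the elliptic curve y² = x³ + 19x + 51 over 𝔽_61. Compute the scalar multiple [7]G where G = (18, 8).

(52, 26)

Repeated addition: build up to 7G.
2G: tangent at (18, 8): λ = (3·18² + 19)/(2·8) ≡ 15/16. 16⁻¹ ≡ 42 (mod 61), so λ ≡ 15·42 ≡ 20.
  x = λ² - 18 - 18 = 400 - 36 ≡ 59; y = λ·(18 - 59) - 8 ≡ 26. → (59, 26)
3G: (59, 26) + (18, 8). λ = (8 - 26)/(18 - 59) ≡ 43/20 mod 61. 20⁻¹ ≡ 58 (mod 61) since 20·58 = 1160 ≡ 1, so λ ≡ 54.
  x = λ² - 59 - 18 = 2916 - 77 ≡ 33; y = λ·(59 - 33) - 26 ≡ 36. → (33, 36)
4G: (33, 36) + (18, 8). λ = (8 - 36)/(18 - 33) ≡ 33/46 mod 61. 46⁻¹ ≡ 4 (mod 61), so λ ≡ 10.
  x = λ² - 33 - 18 = 100 - 51 ≡ 49; y = λ·(33 - 49) - 36 ≡ 48. → (49, 48)
5G: (49, 48) + (18, 8). λ = (8 - 48)/(18 - 49) ≡ 21/30 mod 61. 30⁻¹ ≡ 59 (mod 61), so λ ≡ 19.
  x = λ² - 49 - 18 = 361 - 67 ≡ 50; y = λ·(49 - 50) - 48 ≡ 55. → (50, 55)
6G: (50, 55) + (18, 8). λ = (8 - 55)/(18 - 50) ≡ 14/29 mod 61. 29⁻¹ ≡ 40 (mod 61), so λ ≡ 11.
  x = λ² - 50 - 18 = 121 - 68 ≡ 53; y = λ·(50 - 53) - 55 ≡ 34. → (53, 34)
7G: (53, 34) + (18, 8). λ = (8 - 34)/(18 - 53) ≡ 35/26 mod 61. 26⁻¹ ≡ 54 (mod 61) since 26·54 = 1404 ≡ 1, so λ ≡ 60.
  x = λ² - 53 - 18 = 3600 - 71 ≡ 52; y = λ·(53 - 52) - 34 ≡ 26. → (52, 26)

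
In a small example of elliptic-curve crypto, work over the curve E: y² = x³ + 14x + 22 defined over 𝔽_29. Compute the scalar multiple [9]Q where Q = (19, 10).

(0, 15)

Double-and-add on 9 = (1001)₂. Start with Q = (19, 10) for the leading 1-bit.
double: tangent at (19, 10): λ = (3·19² + 14)/(2·10) ≡ 24/20. 20⁻¹ ≡ 16 (mod 29) since 20·16 = 320 ≡ 1, so λ ≡ 24·16 ≡ 7.
  x = λ² - 19 - 19 = 49 - 38 ≡ 11; y = λ·(19 - 11) - 10 ≡ 17. → (11, 17)
double: tangent at (11, 17): λ = (3·11² + 14)/(2·17) ≡ 0/5. 5⁻¹ ≡ 6 (mod 29) since 5·6 = 30 ≡ 1, so λ ≡ 0·6 ≡ 0.
  x = λ² - 11 - 11 = 0 - 22 ≡ 7; y = λ·(11 - 7) - 17 ≡ 12. → (7, 12)
double: tangent at (7, 12): λ = (3·7² + 14)/(2·12) ≡ 16/24. 24⁻¹ ≡ 23 (mod 29) since 24·23 = 552 ≡ 1, so λ ≡ 16·23 ≡ 20.
  x = λ² - 7 - 7 = 400 - 14 ≡ 9; y = λ·(7 - 9) - 12 ≡ 6. → (9, 6)
add Q: (9, 6) + (19, 10). λ = (10 - 6)/(19 - 9) ≡ 4/10 mod 29. 10⁻¹ ≡ 3 (mod 29), so λ ≡ 12.
  x = λ² - 9 - 19 = 144 - 28 ≡ 0; y = λ·(9 - 0) - 6 ≡ 15. → (0, 15)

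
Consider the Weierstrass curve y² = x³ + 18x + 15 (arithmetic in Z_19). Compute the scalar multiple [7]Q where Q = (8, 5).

Repeated addition: build up to 7Q.
2Q: tangent at (8, 5): λ = (3·8² + 18)/(2·5) ≡ 1/10. 10⁻¹ ≡ 2 (mod 19) since 10·2 = 20 ≡ 1, so λ ≡ 1·2 ≡ 2.
  x = λ² - 8 - 8 = 4 - 16 ≡ 7; y = λ·(8 - 7) - 5 ≡ 16. → (7, 16)
3Q: (7, 16) + (8, 5). λ = (5 - 16)/(8 - 7) ≡ 8/1 mod 19. 1⁻¹ ≡ 1 (mod 19) since 1·1 = 1 ≡ 1, so λ ≡ 8.
  x = λ² - 7 - 8 = 64 - 15 ≡ 11; y = λ·(7 - 11) - 16 ≡ 9. → (11, 9)
4Q: (11, 9) + (8, 5). λ = (5 - 9)/(8 - 11) ≡ 15/16 mod 19. 16⁻¹ ≡ 6 (mod 19), so λ ≡ 14.
  x = λ² - 11 - 8 = 196 - 19 ≡ 6; y = λ·(11 - 6) - 9 ≡ 4. → (6, 4)
5Q: (6, 4) + (8, 5). λ = (5 - 4)/(8 - 6) ≡ 1/2 mod 19. 2⁻¹ ≡ 10 (mod 19), so λ ≡ 10.
  x = λ² - 6 - 8 = 100 - 14 ≡ 10; y = λ·(6 - 10) - 4 ≡ 13. → (10, 13)
6Q: (10, 13) + (8, 5). λ = (5 - 13)/(8 - 10) ≡ 11/17 mod 19. 17⁻¹ ≡ 9 (mod 19), so λ ≡ 4.
  x = λ² - 10 - 8 = 16 - 18 ≡ 17; y = λ·(10 - 17) - 13 ≡ 16. → (17, 16)
7Q: (17, 16) + (8, 5). λ = (5 - 16)/(8 - 17) ≡ 8/10 mod 19. 10⁻¹ ≡ 2 (mod 19), so λ ≡ 16.
  x = λ² - 17 - 8 = 256 - 25 ≡ 3; y = λ·(17 - 3) - 16 ≡ 18. → (3, 18)

(3, 18)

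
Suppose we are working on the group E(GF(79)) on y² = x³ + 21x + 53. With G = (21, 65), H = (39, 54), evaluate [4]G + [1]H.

First 4G:
Repeated addition: build up to 4G.
2G: tangent at (21, 65): λ = (3·21² + 21)/(2·65) ≡ 1/51. 51⁻¹ ≡ 31 (mod 79) since 51·31 = 1581 ≡ 1, so λ ≡ 1·31 ≡ 31.
  x = λ² - 21 - 21 = 961 - 42 ≡ 50; y = λ·(21 - 50) - 65 ≡ 63. → (50, 63)
3G: (50, 63) + (21, 65). λ = (65 - 63)/(21 - 50) ≡ 2/50 mod 79. 50⁻¹ ≡ 49 (mod 79) since 50·49 = 2450 ≡ 1, so λ ≡ 19.
  x = λ² - 50 - 21 = 361 - 71 ≡ 53; y = λ·(50 - 53) - 63 ≡ 38. → (53, 38)
4G: (53, 38) + (21, 65). λ = (65 - 38)/(21 - 53) ≡ 27/47 mod 79. 47⁻¹ ≡ 37 (mod 79), so λ ≡ 51.
  x = λ² - 53 - 21 = 2601 - 74 ≡ 78; y = λ·(53 - 78) - 38 ≡ 30. → (78, 30)
4G = (78, 30).
Finally 4G + H:
(78, 30) + (39, 54). λ = (54 - 30)/(39 - 78) ≡ 24/40 mod 79. 40⁻¹ ≡ 2 (mod 79), so λ ≡ 48.
  x = λ² - 78 - 39 = 2304 - 117 ≡ 54; y = λ·(78 - 54) - 30 ≡ 16. → (54, 16)

(54, 16)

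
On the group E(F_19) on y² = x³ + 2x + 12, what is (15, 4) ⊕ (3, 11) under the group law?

(15, 4) + (3, 11). λ = (11 - 4)/(3 - 15) ≡ 7/7 mod 19. 7⁻¹ ≡ 11 (mod 19), so λ ≡ 1.
  x = λ² - 15 - 3 = 1 - 18 ≡ 2; y = λ·(15 - 2) - 4 ≡ 9. → (2, 9)

(2, 9)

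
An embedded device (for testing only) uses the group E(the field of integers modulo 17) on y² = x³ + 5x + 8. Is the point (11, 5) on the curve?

no

y² = 5² ≡ 8; x³ + 5x + 8 = 1394 ≡ 0 (mod 17). 8 ≠ 0.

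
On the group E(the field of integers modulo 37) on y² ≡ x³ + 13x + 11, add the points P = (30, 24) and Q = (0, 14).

(30, 24) + (0, 14). λ = (14 - 24)/(0 - 30) ≡ 27/7 mod 37. 7⁻¹ ≡ 16 (mod 37), so λ ≡ 25.
  x = λ² - 30 - 0 = 625 - 30 ≡ 3; y = λ·(30 - 3) - 24 ≡ 22. → (3, 22)

(3, 22)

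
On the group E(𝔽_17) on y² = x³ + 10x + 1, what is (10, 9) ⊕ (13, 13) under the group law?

(9, 15)

(10, 9) + (13, 13). λ = (13 - 9)/(13 - 10) ≡ 4/3 mod 17. 3⁻¹ ≡ 6 (mod 17) since 3·6 = 18 ≡ 1, so λ ≡ 7.
  x = λ² - 10 - 13 = 49 - 23 ≡ 9; y = λ·(10 - 9) - 9 ≡ 15. → (9, 15)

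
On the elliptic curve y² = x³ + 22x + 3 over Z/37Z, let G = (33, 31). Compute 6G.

Repeated addition: build up to 6G.
2G: tangent at (33, 31): λ = (3·33² + 22)/(2·31) ≡ 33/25. 25⁻¹ ≡ 3 (mod 37), so λ ≡ 33·3 ≡ 25.
  x = λ² - 33 - 33 = 625 - 66 ≡ 4; y = λ·(33 - 4) - 31 ≡ 28. → (4, 28)
3G: (4, 28) + (33, 31). λ = (31 - 28)/(33 - 4) ≡ 3/29 mod 37. 29⁻¹ ≡ 23 (mod 37) since 29·23 = 667 ≡ 1, so λ ≡ 32.
  x = λ² - 4 - 33 = 1024 - 37 ≡ 25; y = λ·(4 - 25) - 28 ≡ 3. → (25, 3)
4G: (25, 3) + (33, 31). λ = (31 - 3)/(33 - 25) ≡ 28/8 mod 37. 8⁻¹ ≡ 14 (mod 37) since 8·14 = 112 ≡ 1, so λ ≡ 22.
  x = λ² - 25 - 33 = 484 - 58 ≡ 19; y = λ·(25 - 19) - 3 ≡ 18. → (19, 18)
5G: (19, 18) + (33, 31). λ = (31 - 18)/(33 - 19) ≡ 13/14 mod 37. 14⁻¹ ≡ 8 (mod 37) since 14·8 = 112 ≡ 1, so λ ≡ 30.
  x = λ² - 19 - 33 = 900 - 52 ≡ 34; y = λ·(19 - 34) - 18 ≡ 13. → (34, 13)
6G: (34, 13) + (33, 31). λ = (31 - 13)/(33 - 34) ≡ 18/36 mod 37. 36⁻¹ ≡ 36 (mod 37), so λ ≡ 19.
  x = λ² - 34 - 33 = 361 - 67 ≡ 35; y = λ·(34 - 35) - 13 ≡ 5. → (35, 5)

(35, 5)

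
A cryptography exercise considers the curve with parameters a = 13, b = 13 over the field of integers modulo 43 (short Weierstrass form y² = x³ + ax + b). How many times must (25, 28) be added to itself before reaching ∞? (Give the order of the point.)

2P: tangent at (25, 28): λ = (3·25² + 13)/(2·28) ≡ 39/13. 13⁻¹ ≡ 10 (mod 43) since 13·10 = 130 ≡ 1, so λ ≡ 39·10 ≡ 3.
  x = λ² - 25 - 25 = 9 - 50 ≡ 2; y = λ·(25 - 2) - 28 ≡ 41. → (2, 41)
3P: (2, 41) + (25, 28). λ = (28 - 41)/(25 - 2) ≡ 30/23 mod 43. 23⁻¹ ≡ 15 (mod 43) since 23·15 = 345 ≡ 1, so λ ≡ 20.
  x = λ² - 2 - 25 = 400 - 27 ≡ 29; y = λ·(2 - 29) - 41 ≡ 21. → (29, 21)
4P: (29, 21) + (25, 28). λ = (28 - 21)/(25 - 29) ≡ 7/39 mod 43. 39⁻¹ ≡ 32 (mod 43), so λ ≡ 9.
  x = λ² - 29 - 25 = 81 - 54 ≡ 27; y = λ·(29 - 27) - 21 ≡ 40. → (27, 40)
5P: (27, 40) + (25, 28). λ = (28 - 40)/(25 - 27) ≡ 31/41 mod 43. 41⁻¹ ≡ 21 (mod 43) since 41·21 = 861 ≡ 1, so λ ≡ 6.
  x = λ² - 27 - 25 = 36 - 52 ≡ 27; y = λ·(27 - 27) - 40 ≡ 3. → (27, 3)
6P: (27, 3) + (25, 28). λ = (28 - 3)/(25 - 27) ≡ 25/41 mod 43. 41⁻¹ ≡ 21 (mod 43), so λ ≡ 9.
  x = λ² - 27 - 25 = 81 - 52 ≡ 29; y = λ·(27 - 29) - 3 ≡ 22. → (29, 22)
7P: (29, 22) + (25, 28). λ = (28 - 22)/(25 - 29) ≡ 6/39 mod 43. 39⁻¹ ≡ 32 (mod 43), so λ ≡ 20.
  x = λ² - 29 - 25 = 400 - 54 ≡ 2; y = λ·(29 - 2) - 22 ≡ 2. → (2, 2)
8P: (2, 2) + (25, 28). λ = (28 - 2)/(25 - 2) ≡ 26/23 mod 43. 23⁻¹ ≡ 15 (mod 43) since 23·15 = 345 ≡ 1, so λ ≡ 3.
  x = λ² - 2 - 25 = 9 - 27 ≡ 25; y = λ·(2 - 25) - 2 ≡ 15. → (25, 15)
9P: (25, 15) + (25, 28): same x and y₁ ≡ -y₂, so the sum is ∞.
9P = ∞, so the order is 9.

9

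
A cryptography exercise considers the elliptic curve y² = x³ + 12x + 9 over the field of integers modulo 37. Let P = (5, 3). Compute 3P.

(30, 10)

Repeated addition: build up to 3P.
2P: tangent at (5, 3): λ = (3·5² + 12)/(2·3) ≡ 13/6. 6⁻¹ ≡ 31 (mod 37), so λ ≡ 13·31 ≡ 33.
  x = λ² - 5 - 5 = 1089 - 10 ≡ 6; y = λ·(5 - 6) - 3 ≡ 1. → (6, 1)
3P: (6, 1) + (5, 3). λ = (3 - 1)/(5 - 6) ≡ 2/36 mod 37. 36⁻¹ ≡ 36 (mod 37) since 36·36 = 1296 ≡ 1, so λ ≡ 35.
  x = λ² - 6 - 5 = 1225 - 11 ≡ 30; y = λ·(6 - 30) - 1 ≡ 10. → (30, 10)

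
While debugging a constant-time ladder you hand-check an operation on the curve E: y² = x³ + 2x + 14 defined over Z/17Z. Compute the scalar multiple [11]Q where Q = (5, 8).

O

Repeated addition: build up to 11Q.
2Q: tangent at (5, 8): λ = (3·5² + 2)/(2·8) ≡ 9/16. 16⁻¹ ≡ 16 (mod 17), so λ ≡ 9·16 ≡ 8.
  x = λ² - 5 - 5 = 64 - 10 ≡ 3; y = λ·(5 - 3) - 8 ≡ 8. → (3, 8)
3Q: (3, 8) + (5, 8). λ = (8 - 8)/(5 - 3) ≡ 0/2 mod 17. 2⁻¹ ≡ 9 (mod 17) since 2·9 = 18 ≡ 1, so λ ≡ 0.
  x = λ² - 3 - 5 = 0 - 8 ≡ 9; y = λ·(3 - 9) - 8 ≡ 9. → (9, 9)
4Q: (9, 9) + (5, 8). λ = (8 - 9)/(5 - 9) ≡ 16/13 mod 17. 13⁻¹ ≡ 4 (mod 17) since 13·4 = 52 ≡ 1, so λ ≡ 13.
  x = λ² - 9 - 5 = 169 - 14 ≡ 2; y = λ·(9 - 2) - 9 ≡ 14. → (2, 14)
5Q: (2, 14) + (5, 8). λ = (8 - 14)/(5 - 2) ≡ 11/3 mod 17. 3⁻¹ ≡ 6 (mod 17), so λ ≡ 15.
  x = λ² - 2 - 5 = 225 - 7 ≡ 14; y = λ·(2 - 14) - 14 ≡ 10. → (14, 10)
6Q: (14, 10) + (5, 8). λ = (8 - 10)/(5 - 14) ≡ 15/8 mod 17. 8⁻¹ ≡ 15 (mod 17), so λ ≡ 4.
  x = λ² - 14 - 5 = 16 - 19 ≡ 14; y = λ·(14 - 14) - 10 ≡ 7. → (14, 7)
7Q: (14, 7) + (5, 8). λ = (8 - 7)/(5 - 14) ≡ 1/8 mod 17. 8⁻¹ ≡ 15 (mod 17), so λ ≡ 15.
  x = λ² - 14 - 5 = 225 - 19 ≡ 2; y = λ·(14 - 2) - 7 ≡ 3. → (2, 3)
8Q: (2, 3) + (5, 8). λ = (8 - 3)/(5 - 2) ≡ 5/3 mod 17. 3⁻¹ ≡ 6 (mod 17), so λ ≡ 13.
  x = λ² - 2 - 5 = 169 - 7 ≡ 9; y = λ·(2 - 9) - 3 ≡ 8. → (9, 8)
9Q: (9, 8) + (5, 8). λ = (8 - 8)/(5 - 9) ≡ 0/13 mod 17. 13⁻¹ ≡ 4 (mod 17) since 13·4 = 52 ≡ 1, so λ ≡ 0.
  x = λ² - 9 - 5 = 0 - 14 ≡ 3; y = λ·(9 - 3) - 8 ≡ 9. → (3, 9)
10Q: (3, 9) + (5, 8). λ = (8 - 9)/(5 - 3) ≡ 16/2 mod 17. 2⁻¹ ≡ 9 (mod 17), so λ ≡ 8.
  x = λ² - 3 - 5 = 64 - 8 ≡ 5; y = λ·(3 - 5) - 9 ≡ 9. → (5, 9)
11Q: (5, 9) + (5, 8): same x and y₁ ≡ -y₂, so the sum is ∞.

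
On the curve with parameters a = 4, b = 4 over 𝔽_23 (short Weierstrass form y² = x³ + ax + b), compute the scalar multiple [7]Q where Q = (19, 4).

Repeated addition: build up to 7Q.
2Q: tangent at (19, 4): λ = (3·19² + 4)/(2·4) ≡ 6/8. 8⁻¹ ≡ 3 (mod 23), so λ ≡ 6·3 ≡ 18.
  x = λ² - 19 - 19 = 324 - 38 ≡ 10; y = λ·(19 - 10) - 4 ≡ 20. → (10, 20)
3Q: (10, 20) + (19, 4). λ = (4 - 20)/(19 - 10) ≡ 7/9 mod 23. 9⁻¹ ≡ 18 (mod 23) since 9·18 = 162 ≡ 1, so λ ≡ 11.
  x = λ² - 10 - 19 = 121 - 29 ≡ 0; y = λ·(10 - 0) - 20 ≡ 21. → (0, 21)
4Q: (0, 21) + (19, 4). λ = (4 - 21)/(19 - 0) ≡ 6/19 mod 23. 19⁻¹ ≡ 17 (mod 23), so λ ≡ 10.
  x = λ² - 0 - 19 = 100 - 19 ≡ 12; y = λ·(0 - 12) - 21 ≡ 20. → (12, 20)
5Q: (12, 20) + (19, 4). λ = (4 - 20)/(19 - 12) ≡ 7/7 mod 23. 7⁻¹ ≡ 10 (mod 23), so λ ≡ 1.
  x = λ² - 12 - 19 = 1 - 31 ≡ 16; y = λ·(12 - 16) - 20 ≡ 22. → (16, 22)
6Q: (16, 22) + (19, 4). λ = (4 - 22)/(19 - 16) ≡ 5/3 mod 23. 3⁻¹ ≡ 8 (mod 23), so λ ≡ 17.
  x = λ² - 16 - 19 = 289 - 35 ≡ 1; y = λ·(16 - 1) - 22 ≡ 3. → (1, 3)
7Q: (1, 3) + (19, 4). λ = (4 - 3)/(19 - 1) ≡ 1/18 mod 23. 18⁻¹ ≡ 9 (mod 23), so λ ≡ 9.
  x = λ² - 1 - 19 = 81 - 20 ≡ 15; y = λ·(1 - 15) - 3 ≡ 9. → (15, 9)

(15, 9)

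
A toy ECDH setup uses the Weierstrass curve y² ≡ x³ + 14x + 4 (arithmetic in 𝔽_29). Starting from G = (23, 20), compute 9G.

(23, 20)

Double-and-add on 9 = (1001)₂. Start with G = (23, 20) for the leading 1-bit.
double: tangent at (23, 20): λ = (3·23² + 14)/(2·20) ≡ 6/11. 11⁻¹ ≡ 8 (mod 29), so λ ≡ 6·8 ≡ 19.
  x = λ² - 23 - 23 = 361 - 46 ≡ 25; y = λ·(23 - 25) - 20 ≡ 0. → (25, 0)
double: (25, 0) + (25, 0): same x and y₁ ≡ -y₂, so the sum is 𝒪.
double: 𝒪 + 𝒪 = 𝒪 (identity).
add G: 𝒪 + (23, 20) = (23, 20) (identity).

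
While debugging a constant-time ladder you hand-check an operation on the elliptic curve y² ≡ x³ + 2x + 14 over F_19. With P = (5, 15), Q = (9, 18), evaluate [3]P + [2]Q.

(16, 0)

First 3P:
Repeated addition: build up to 3P.
2P: tangent at (5, 15): λ = (3·5² + 2)/(2·15) ≡ 1/11. 11⁻¹ ≡ 7 (mod 19), so λ ≡ 1·7 ≡ 7.
  x = λ² - 5 - 5 = 49 - 10 ≡ 1; y = λ·(5 - 1) - 15 ≡ 13. → (1, 13)
3P: (1, 13) + (5, 15). λ = (15 - 13)/(5 - 1) ≡ 2/4 mod 19. 4⁻¹ ≡ 5 (mod 19), so λ ≡ 10.
  x = λ² - 1 - 5 = 100 - 6 ≡ 18; y = λ·(1 - 18) - 13 ≡ 7. → (18, 7)
3P = (18, 7).
Next 2Q:
Repeated addition: build up to 2Q.
2Q: tangent at (9, 18): λ = (3·9² + 2)/(2·18) ≡ 17/17. 17⁻¹ ≡ 9 (mod 19) since 17·9 = 153 ≡ 1, so λ ≡ 17·9 ≡ 1.
  x = λ² - 9 - 9 = 1 - 18 ≡ 2; y = λ·(9 - 2) - 18 ≡ 8. → (2, 8)
2Q = (2, 8).
Finally 3P + 2Q:
(18, 7) + (2, 8). λ = (8 - 7)/(2 - 18) ≡ 1/3 mod 19. 3⁻¹ ≡ 13 (mod 19), so λ ≡ 13.
  x = λ² - 18 - 2 = 169 - 20 ≡ 16; y = λ·(18 - 16) - 7 ≡ 0. → (16, 0)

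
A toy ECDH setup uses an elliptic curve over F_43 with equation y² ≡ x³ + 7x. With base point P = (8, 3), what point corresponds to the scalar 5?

Double-and-add on 5 = (101)₂. Start with P = (8, 3) for the leading 1-bit.
double: tangent at (8, 3): λ = (3·8² + 7)/(2·3) ≡ 27/6. 6⁻¹ ≡ 36 (mod 43), so λ ≡ 27·36 ≡ 26.
  x = λ² - 8 - 8 = 676 - 16 ≡ 15; y = λ·(8 - 15) - 3 ≡ 30. → (15, 30)
double: tangent at (15, 30): λ = (3·15² + 7)/(2·30) ≡ 37/17. 17⁻¹ ≡ 38 (mod 43) since 17·38 = 646 ≡ 1, so λ ≡ 37·38 ≡ 30.
  x = λ² - 15 - 15 = 900 - 30 ≡ 10; y = λ·(15 - 10) - 30 ≡ 34. → (10, 34)
add P: (10, 34) + (8, 3). λ = (3 - 34)/(8 - 10) ≡ 12/41 mod 43. 41⁻¹ ≡ 21 (mod 43), so λ ≡ 37.
  x = λ² - 10 - 8 = 1369 - 18 ≡ 18; y = λ·(10 - 18) - 34 ≡ 14. → (18, 14)

(18, 14)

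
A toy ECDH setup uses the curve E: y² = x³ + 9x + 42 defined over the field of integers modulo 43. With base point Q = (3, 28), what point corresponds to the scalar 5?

(22, 3)

Double-and-add on 5 = (101)₂. Start with Q = (3, 28) for the leading 1-bit.
double: tangent at (3, 28): λ = (3·3² + 9)/(2·28) ≡ 36/13. 13⁻¹ ≡ 10 (mod 43) since 13·10 = 130 ≡ 1, so λ ≡ 36·10 ≡ 16.
  x = λ² - 3 - 3 = 256 - 6 ≡ 35; y = λ·(3 - 35) - 28 ≡ 19. → (35, 19)
double: tangent at (35, 19): λ = (3·35² + 9)/(2·19) ≡ 29/38. 38⁻¹ ≡ 17 (mod 43) since 38·17 = 646 ≡ 1, so λ ≡ 29·17 ≡ 20.
  x = λ² - 35 - 35 = 400 - 70 ≡ 29; y = λ·(35 - 29) - 19 ≡ 15. → (29, 15)
add Q: (29, 15) + (3, 28). λ = (28 - 15)/(3 - 29) ≡ 13/17 mod 43. 17⁻¹ ≡ 38 (mod 43), so λ ≡ 21.
  x = λ² - 29 - 3 = 441 - 32 ≡ 22; y = λ·(29 - 22) - 15 ≡ 3. → (22, 3)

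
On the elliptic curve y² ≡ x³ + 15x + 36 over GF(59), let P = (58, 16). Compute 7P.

(53, 54)

Double-and-add on 7 = (111)₂. Start with P = (58, 16) for the leading 1-bit.
double: tangent at (58, 16): λ = (3·58² + 15)/(2·16) ≡ 18/32. 32⁻¹ ≡ 24 (mod 59), so λ ≡ 18·24 ≡ 19.
  x = λ² - 58 - 58 = 361 - 116 ≡ 9; y = λ·(58 - 9) - 16 ≡ 30. → (9, 30)
add P: (9, 30) + (58, 16). λ = (16 - 30)/(58 - 9) ≡ 45/49 mod 59. 49⁻¹ ≡ 53 (mod 59), so λ ≡ 25.
  x = λ² - 9 - 58 = 625 - 67 ≡ 27; y = λ·(9 - 27) - 30 ≡ 51. → (27, 51)
double: tangent at (27, 51): λ = (3·27² + 15)/(2·51) ≡ 19/43. 43⁻¹ ≡ 11 (mod 59), so λ ≡ 19·11 ≡ 32.
  x = λ² - 27 - 27 = 1024 - 54 ≡ 26; y = λ·(27 - 26) - 51 ≡ 40. → (26, 40)
add P: (26, 40) + (58, 16). λ = (16 - 40)/(58 - 26) ≡ 35/32 mod 59. 32⁻¹ ≡ 24 (mod 59), so λ ≡ 14.
  x = λ² - 26 - 58 = 196 - 84 ≡ 53; y = λ·(26 - 53) - 40 ≡ 54. → (53, 54)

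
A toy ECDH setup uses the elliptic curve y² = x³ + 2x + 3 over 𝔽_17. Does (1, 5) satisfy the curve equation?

no

y² = 5² ≡ 8; x³ + 2x + 3 = 6 ≡ 6 (mod 17). 8 ≠ 6.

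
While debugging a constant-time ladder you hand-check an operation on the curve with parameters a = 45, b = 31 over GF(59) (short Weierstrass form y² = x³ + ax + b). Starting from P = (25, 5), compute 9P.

Double-and-add on 9 = (1001)₂. Start with P = (25, 5) for the leading 1-bit.
double: tangent at (25, 5): λ = (3·25² + 45)/(2·5) ≡ 32/10. 10⁻¹ ≡ 6 (mod 59), so λ ≡ 32·6 ≡ 15.
  x = λ² - 25 - 25 = 225 - 50 ≡ 57; y = λ·(25 - 57) - 5 ≡ 46. → (57, 46)
double: tangent at (57, 46): λ = (3·57² + 45)/(2·46) ≡ 57/33. 33⁻¹ ≡ 34 (mod 59), so λ ≡ 57·34 ≡ 50.
  x = λ² - 57 - 57 = 2500 - 114 ≡ 26; y = λ·(57 - 26) - 46 ≡ 29. → (26, 29)
double: tangent at (26, 29): λ = (3·26² + 45)/(2·29) ≡ 8/58. 58⁻¹ ≡ 58 (mod 59), so λ ≡ 8·58 ≡ 51.
  x = λ² - 26 - 26 = 2601 - 52 ≡ 12; y = λ·(26 - 12) - 29 ≡ 36. → (12, 36)
add P: (12, 36) + (25, 5). λ = (5 - 36)/(25 - 12) ≡ 28/13 mod 59. 13⁻¹ ≡ 50 (mod 59), so λ ≡ 43.
  x = λ² - 12 - 25 = 1849 - 37 ≡ 42; y = λ·(12 - 42) - 36 ≡ 31. → (42, 31)

(42, 31)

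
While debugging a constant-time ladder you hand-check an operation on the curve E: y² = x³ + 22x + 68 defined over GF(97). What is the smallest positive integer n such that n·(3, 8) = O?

2P: tangent at (3, 8): λ = (3·3² + 22)/(2·8) ≡ 49/16. 16⁻¹ ≡ 91 (mod 97) since 16·91 = 1456 ≡ 1, so λ ≡ 49·91 ≡ 94.
  x = λ² - 3 - 3 = 8836 - 6 ≡ 3; y = λ·(3 - 3) - 8 ≡ 89. → (3, 89)
3P: (3, 89) + (3, 8): same x and y₁ ≡ -y₂, so the sum is O.
3P = O, so the order is 3.

3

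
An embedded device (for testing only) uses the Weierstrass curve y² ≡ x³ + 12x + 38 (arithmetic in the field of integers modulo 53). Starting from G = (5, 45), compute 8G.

Repeated addition: build up to 8G.
2G: tangent at (5, 45): λ = (3·5² + 12)/(2·45) ≡ 34/37. 37⁻¹ ≡ 43 (mod 53), so λ ≡ 34·43 ≡ 31.
  x = λ² - 5 - 5 = 961 - 10 ≡ 50; y = λ·(5 - 50) - 45 ≡ 44. → (50, 44)
3G: (50, 44) + (5, 45). λ = (45 - 44)/(5 - 50) ≡ 1/8 mod 53. 8⁻¹ ≡ 20 (mod 53) since 8·20 = 160 ≡ 1, so λ ≡ 20.
  x = λ² - 50 - 5 = 400 - 55 ≡ 27; y = λ·(50 - 27) - 44 ≡ 45. → (27, 45)
4G: (27, 45) + (5, 45). λ = (45 - 45)/(5 - 27) ≡ 0/31 mod 53. 31⁻¹ ≡ 12 (mod 53), so λ ≡ 0.
  x = λ² - 27 - 5 = 0 - 32 ≡ 21; y = λ·(27 - 21) - 45 ≡ 8. → (21, 8)
5G: (21, 8) + (5, 45). λ = (45 - 8)/(5 - 21) ≡ 37/37 mod 53. 37⁻¹ ≡ 43 (mod 53), so λ ≡ 1.
  x = λ² - 21 - 5 = 1 - 26 ≡ 28; y = λ·(21 - 28) - 8 ≡ 38. → (28, 38)
6G: (28, 38) + (5, 45). λ = (45 - 38)/(5 - 28) ≡ 7/30 mod 53. 30⁻¹ ≡ 23 (mod 53) since 30·23 = 690 ≡ 1, so λ ≡ 2.
  x = λ² - 28 - 5 = 4 - 33 ≡ 24; y = λ·(28 - 24) - 38 ≡ 23. → (24, 23)
7G: (24, 23) + (5, 45). λ = (45 - 23)/(5 - 24) ≡ 22/34 mod 53. 34⁻¹ ≡ 39 (mod 53) since 34·39 = 1326 ≡ 1, so λ ≡ 10.
  x = λ² - 24 - 5 = 100 - 29 ≡ 18; y = λ·(24 - 18) - 23 ≡ 37. → (18, 37)
8G: (18, 37) + (5, 45). λ = (45 - 37)/(5 - 18) ≡ 8/40 mod 53. 40⁻¹ ≡ 4 (mod 53), so λ ≡ 32.
  x = λ² - 18 - 5 = 1024 - 23 ≡ 47; y = λ·(18 - 47) - 37 ≡ 42. → (47, 42)

(47, 42)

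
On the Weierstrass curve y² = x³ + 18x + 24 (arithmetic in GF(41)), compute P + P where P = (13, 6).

(20, 26)

tangent at (13, 6): λ = (3·13² + 18)/(2·6) ≡ 33/12. 12⁻¹ ≡ 24 (mod 41) since 12·24 = 288 ≡ 1, so λ ≡ 33·24 ≡ 13.
  x = λ² - 13 - 13 = 169 - 26 ≡ 20; y = λ·(13 - 20) - 6 ≡ 26. → (20, 26)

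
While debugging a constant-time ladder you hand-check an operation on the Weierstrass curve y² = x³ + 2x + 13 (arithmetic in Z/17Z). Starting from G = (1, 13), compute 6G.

Repeated addition: build up to 6G.
2G: tangent at (1, 13): λ = (3·1² + 2)/(2·13) ≡ 5/9. 9⁻¹ ≡ 2 (mod 17), so λ ≡ 5·2 ≡ 10.
  x = λ² - 1 - 1 = 100 - 2 ≡ 13; y = λ·(1 - 13) - 13 ≡ 3. → (13, 3)
3G: (13, 3) + (1, 13). λ = (13 - 3)/(1 - 13) ≡ 10/5 mod 17. 5⁻¹ ≡ 7 (mod 17), so λ ≡ 2.
  x = λ² - 13 - 1 = 4 - 14 ≡ 7; y = λ·(13 - 7) - 3 ≡ 9. → (7, 9)
4G: (7, 9) + (1, 13). λ = (13 - 9)/(1 - 7) ≡ 4/11 mod 17. 11⁻¹ ≡ 14 (mod 17), so λ ≡ 5.
  x = λ² - 7 - 1 = 25 - 8 ≡ 0; y = λ·(7 - 0) - 9 ≡ 9. → (0, 9)
5G: (0, 9) + (1, 13). λ = (13 - 9)/(1 - 0) ≡ 4/1 mod 17. 1⁻¹ ≡ 1 (mod 17), so λ ≡ 4.
  x = λ² - 0 - 1 = 16 - 1 ≡ 15; y = λ·(0 - 15) - 9 ≡ 16. → (15, 16)
6G: (15, 16) + (1, 13). λ = (13 - 16)/(1 - 15) ≡ 14/3 mod 17. 3⁻¹ ≡ 6 (mod 17) since 3·6 = 18 ≡ 1, so λ ≡ 16.
  x = λ² - 15 - 1 = 256 - 16 ≡ 2; y = λ·(15 - 2) - 16 ≡ 5. → (2, 5)

(2, 5)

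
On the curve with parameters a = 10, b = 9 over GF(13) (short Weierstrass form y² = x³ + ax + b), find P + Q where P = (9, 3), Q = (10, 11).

(6, 8)

(9, 3) + (10, 11). λ = (11 - 3)/(10 - 9) ≡ 8/1 mod 13. 1⁻¹ ≡ 1 (mod 13) since 1·1 = 1 ≡ 1, so λ ≡ 8.
  x = λ² - 9 - 10 = 64 - 19 ≡ 6; y = λ·(9 - 6) - 3 ≡ 8. → (6, 8)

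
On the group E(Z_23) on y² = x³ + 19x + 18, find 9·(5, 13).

(21, 8)

Write Q = (5, 13).
Double-and-add on 9 = (1001)₂. Start with Q = (5, 13) for the leading 1-bit.
double: tangent at (5, 13): λ = (3·5² + 19)/(2·13) ≡ 2/3. 3⁻¹ ≡ 8 (mod 23), so λ ≡ 2·8 ≡ 16.
  x = λ² - 5 - 5 = 256 - 10 ≡ 16; y = λ·(5 - 16) - 13 ≡ 18. → (16, 18)
double: tangent at (16, 18): λ = (3·16² + 19)/(2·18) ≡ 5/13. 13⁻¹ ≡ 16 (mod 23) since 13·16 = 208 ≡ 1, so λ ≡ 5·16 ≡ 11.
  x = λ² - 16 - 16 = 121 - 32 ≡ 20; y = λ·(16 - 20) - 18 ≡ 7. → (20, 7)
double: tangent at (20, 7): λ = (3·20² + 19)/(2·7) ≡ 0/14. 14⁻¹ ≡ 5 (mod 23), so λ ≡ 0·5 ≡ 0.
  x = λ² - 20 - 20 = 0 - 40 ≡ 6; y = λ·(20 - 6) - 7 ≡ 16. → (6, 16)
add Q: (6, 16) + (5, 13). λ = (13 - 16)/(5 - 6) ≡ 20/22 mod 23. 22⁻¹ ≡ 22 (mod 23) since 22·22 = 484 ≡ 1, so λ ≡ 3.
  x = λ² - 6 - 5 = 9 - 11 ≡ 21; y = λ·(6 - 21) - 16 ≡ 8. → (21, 8)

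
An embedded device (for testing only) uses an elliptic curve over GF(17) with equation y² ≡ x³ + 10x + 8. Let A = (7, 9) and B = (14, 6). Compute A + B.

(7, 9) + (14, 6). λ = (6 - 9)/(14 - 7) ≡ 14/7 mod 17. 7⁻¹ ≡ 5 (mod 17), so λ ≡ 2.
  x = λ² - 7 - 14 = 4 - 21 ≡ 0; y = λ·(7 - 0) - 9 ≡ 5. → (0, 5)

(0, 5)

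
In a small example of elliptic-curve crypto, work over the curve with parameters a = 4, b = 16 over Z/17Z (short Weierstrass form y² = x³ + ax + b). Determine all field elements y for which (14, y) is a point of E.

none

x³ + 4x + 16 = 2816 ≡ 11 (mod 17).
11 is a non-residue mod 17; no y exists.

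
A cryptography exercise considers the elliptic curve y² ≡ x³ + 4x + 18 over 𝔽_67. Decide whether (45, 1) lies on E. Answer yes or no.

y² = 1² ≡ 1; x³ + 4x + 18 = 91323 ≡ 2 (mod 67). 1 ≠ 2.

no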